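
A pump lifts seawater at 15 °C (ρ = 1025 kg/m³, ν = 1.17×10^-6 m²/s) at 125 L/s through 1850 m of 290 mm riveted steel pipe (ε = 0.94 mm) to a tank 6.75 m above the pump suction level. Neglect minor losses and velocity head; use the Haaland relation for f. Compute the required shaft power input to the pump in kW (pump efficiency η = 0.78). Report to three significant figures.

P_shaft ≈ 61.6 kW

V = 4Q/(πD²) = 1.892 m/s; Re = 4.69×10^5; ε/D = 0.00324; f = 0.02704
h_f = f(L/D)V²/2g = 31.49 m
Total head H = z + h_f = 6.75 + 31.49 = 38.24 m
P_hyd = ρgQH = 1025·9.81·0.125·38.24 = 48.07 kW
P_shaft = P_hyd/η = 48.07/0.78 = 61.62 kW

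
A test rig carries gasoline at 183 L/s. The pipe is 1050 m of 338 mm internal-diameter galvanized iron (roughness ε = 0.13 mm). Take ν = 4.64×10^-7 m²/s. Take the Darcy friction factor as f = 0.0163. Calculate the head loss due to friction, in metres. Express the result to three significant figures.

V = 4Q/(πD²) = 4·0.183/(π·0.338²) = 2.040 m/s
h_f = f(L/D)V²/(2g) = 0.01630·(1050/0.338)·2.040²/(2·9.81) = 10.74 m

h_f ≈ 10.7 m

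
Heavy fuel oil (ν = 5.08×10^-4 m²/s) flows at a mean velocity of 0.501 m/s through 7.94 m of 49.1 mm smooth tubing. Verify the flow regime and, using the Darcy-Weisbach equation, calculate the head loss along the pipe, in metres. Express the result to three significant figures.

h_f ≈ 2.73 m

Re = VD/ν = 0.501·0.04910/5.08×10^-4 = 48.4 → laminar (Re < 2300)
f = 64/Re = 1.322
h_f = f(L/D)V²/(2g) = 1.322·(7.94/0.04910)·0.501²/(2·9.81) = 2.734 m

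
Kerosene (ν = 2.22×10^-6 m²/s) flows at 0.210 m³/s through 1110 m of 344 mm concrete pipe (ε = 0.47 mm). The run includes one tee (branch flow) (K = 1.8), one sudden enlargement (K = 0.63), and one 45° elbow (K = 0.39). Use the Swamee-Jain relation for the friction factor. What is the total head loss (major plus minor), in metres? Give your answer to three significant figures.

V = 4Q/(πD²) = 2.260 m/s; V²/2g = 0.2602 m
Re = 3.50×10^5, ε/D = 0.00137 → f = 0.02203 (Swamee-Jain)
Major: h_f = f(L/D)·V²/2g = 0.02203·3227·0.2602 = 18.50 m
Minor: ΣK = 2.82; h_m = ΣK·V²/2g = 0.7338 m
Total H_L = 18.50 + 0.7338 = 19.23 m

H_L ≈ 19.2 m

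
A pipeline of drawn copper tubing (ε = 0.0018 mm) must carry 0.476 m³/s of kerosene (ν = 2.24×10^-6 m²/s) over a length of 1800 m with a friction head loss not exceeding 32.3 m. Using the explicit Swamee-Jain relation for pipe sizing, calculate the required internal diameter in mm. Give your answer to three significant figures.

D ≈ 426 mm

Swamee-Jain (Type III): D = 0.66·[ε^1.25·(LQ²/(gh_f))^4.75 + ν·Q^9.4·(L/(gh_f))^5.2]^0.04
LQ²/(gh_f) = 1.287; L/(gh_f) = 5.681
Term 1 = ε^1.25·(…)^4.75 = 2.19×10^-7; Term 2 = ν·Q^9.4·(…)^5.2 = 1.75×10^-5
D = 0.66·(2.19×10^-7 + 1.75×10^-5)^0.04 = 0.4261 m = 426 mm
Check: V = 3.34 m/s, Re = 6.35×10^5, f = 0.01263, h_f = 30.3 m ≈ 32.3 m ✓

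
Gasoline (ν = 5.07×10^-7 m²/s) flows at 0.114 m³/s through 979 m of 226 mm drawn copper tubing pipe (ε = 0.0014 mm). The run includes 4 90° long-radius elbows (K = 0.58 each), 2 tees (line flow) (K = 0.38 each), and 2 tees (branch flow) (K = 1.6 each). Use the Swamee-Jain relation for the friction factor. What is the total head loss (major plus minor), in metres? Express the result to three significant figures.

H_L ≈ 22.8 m

V = 4Q/(πD²) = 2.842 m/s; V²/2g = 0.4116 m
Re = 1.27×10^6, ε/D = 6.19×10^-6 → f = 0.01134 (Swamee-Jain)
Major: h_f = f(L/D)·V²/2g = 0.01134·4332·0.4116 = 20.22 m
Minor: ΣK = 6.28; h_m = ΣK·V²/2g = 2.585 m
Total H_L = 20.22 + 2.585 = 22.80 m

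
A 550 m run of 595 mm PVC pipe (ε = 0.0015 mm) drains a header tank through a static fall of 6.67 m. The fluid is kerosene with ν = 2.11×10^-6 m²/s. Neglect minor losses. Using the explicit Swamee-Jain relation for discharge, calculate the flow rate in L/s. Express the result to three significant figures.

Q ≈ 965 L/s

Swamee-Jain (Type II): Q = -0.965·√(gD⁵h_f/L)·ln[ε/(3.7D) + √(3.17ν²L/(gD³h_f))]
√(gD⁵h_f/L) = √(9.81·0.595⁵·6.67/550) = 0.09419
ε/(3.7D) = 6.81×10^-7; √(3.17ν²L/(gD³h_f)) = 2.37×10^-5
Q = -0.965·0.09419·ln(2.441×10^-5) = 0.9653 m³/s
Check: V = 3.47 m/s, Re = 9.79×10^5, f = 0.01171, h_f = 6.65 m ≈ 6.67 m ✓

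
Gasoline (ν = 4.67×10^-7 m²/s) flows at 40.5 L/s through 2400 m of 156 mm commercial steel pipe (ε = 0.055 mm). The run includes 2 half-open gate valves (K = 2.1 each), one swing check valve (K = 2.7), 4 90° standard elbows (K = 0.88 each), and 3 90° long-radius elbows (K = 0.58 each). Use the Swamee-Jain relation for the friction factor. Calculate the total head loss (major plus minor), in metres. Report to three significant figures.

H_L ≈ 60.7 m

V = 4Q/(πD²) = 2.119 m/s; V²/2g = 0.2288 m
Re = 7.08×10^5, ε/D = 3.53×10^-4 → f = 0.01645 (Swamee-Jain)
Major: h_f = f(L/D)·V²/2g = 0.01645·15385·0.2288 = 57.93 m
Minor: ΣK = 12.2; h_m = ΣK·V²/2g = 2.783 m
Total H_L = 57.93 + 2.783 = 60.71 m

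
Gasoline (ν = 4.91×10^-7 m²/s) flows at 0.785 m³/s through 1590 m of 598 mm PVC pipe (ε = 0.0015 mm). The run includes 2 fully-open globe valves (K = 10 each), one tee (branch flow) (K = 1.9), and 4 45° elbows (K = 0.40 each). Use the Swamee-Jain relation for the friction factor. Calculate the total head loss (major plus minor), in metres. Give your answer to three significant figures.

V = 4Q/(πD²) = 2.795 m/s; V²/2g = 0.3982 m
Re = 3.40×10^6, ε/D = 2.51×10^-6 → f = 0.009677 (Swamee-Jain)
Major: h_f = f(L/D)·V²/2g = 0.009677·2659·0.3982 = 10.24 m
Minor: ΣK = 23.5; h_m = ΣK·V²/2g = 9.357 m
Total H_L = 10.24 + 9.357 = 19.60 m

H_L ≈ 19.6 m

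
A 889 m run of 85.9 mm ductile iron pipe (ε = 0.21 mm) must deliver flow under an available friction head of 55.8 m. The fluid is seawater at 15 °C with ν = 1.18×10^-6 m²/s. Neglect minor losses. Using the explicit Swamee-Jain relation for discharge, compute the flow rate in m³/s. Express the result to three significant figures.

Swamee-Jain (Type II): Q = -0.965·√(gD⁵h_f/L)·ln[ε/(3.7D) + √(3.17ν²L/(gD³h_f))]
√(gD⁵h_f/L) = √(9.81·0.0859⁵·55.8/889) = 0.001697
ε/(3.7D) = 6.61×10^-4; √(3.17ν²L/(gD³h_f)) = 1.06×10^-4
Q = -0.965·0.001697·ln(7.671×10^-4) = 0.01175 m³/s
Check: V = 2.03 m/s, Re = 1.48×10^5, f = 0.02596, h_f = 56.3 m ≈ 55.8 m ✓

Q ≈ 0.0117 m³/s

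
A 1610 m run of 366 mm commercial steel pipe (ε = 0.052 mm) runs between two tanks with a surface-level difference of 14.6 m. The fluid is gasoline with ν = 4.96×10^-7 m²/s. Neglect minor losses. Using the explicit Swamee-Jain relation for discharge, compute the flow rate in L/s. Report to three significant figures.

Q ≈ 230 L/s

Swamee-Jain (Type II): Q = -0.965·√(gD⁵h_f/L)·ln[ε/(3.7D) + √(3.17ν²L/(gD³h_f))]
√(gD⁵h_f/L) = √(9.81·0.366⁵·14.6/1610) = 0.02417
ε/(3.7D) = 3.84×10^-5; √(3.17ν²L/(gD³h_f)) = 1.34×10^-5
Q = -0.965·0.02417·ln(5.177×10^-5) = 0.2302 m³/s
Check: V = 2.19 m/s, Re = 1.61×10^6, f = 0.01369, h_f = 14.7 m ≈ 14.6 m ✓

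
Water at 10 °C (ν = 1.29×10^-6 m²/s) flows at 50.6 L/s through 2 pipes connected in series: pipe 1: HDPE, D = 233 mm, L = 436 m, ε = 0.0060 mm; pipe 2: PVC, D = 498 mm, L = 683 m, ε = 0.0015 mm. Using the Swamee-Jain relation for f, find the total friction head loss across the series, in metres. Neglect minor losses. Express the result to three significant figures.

H ≈ 2.18 m

Pipe 1: V = 1.187 m/s, Re = 2.14×10^5, ε/D = 2.58×10^-5, f = 0.01557, h_1 = f(L/D)V²/2g = 2.091 m
Pipe 2: V = 0.2598 m/s, Re = 1.00×10^5, ε/D = 3.01×10^-6, f = 0.01787, h_2 = f(L/D)V²/2g = 0.08430 m
Series → Q common, losses add: H = Σh = 2.175 m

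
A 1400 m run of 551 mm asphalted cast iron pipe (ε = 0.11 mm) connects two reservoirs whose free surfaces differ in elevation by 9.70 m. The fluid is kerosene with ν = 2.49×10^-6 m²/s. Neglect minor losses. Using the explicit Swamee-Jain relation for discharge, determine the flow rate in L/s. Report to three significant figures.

Swamee-Jain (Type II): Q = -0.965·√(gD⁵h_f/L)·ln[ε/(3.7D) + √(3.17ν²L/(gD³h_f))]
√(gD⁵h_f/L) = √(9.81·0.551⁵·9.70/1400) = 0.05875
ε/(3.7D) = 5.40×10^-5; √(3.17ν²L/(gD³h_f)) = 4.16×10^-5
Q = -0.965·0.05875·ln(9.553×10^-5) = 0.5248 m³/s
Check: V = 2.20 m/s, Re = 4.87×10^5, f = 0.01554, h_f = 9.75 m ≈ 9.70 m ✓

Q ≈ 525 L/s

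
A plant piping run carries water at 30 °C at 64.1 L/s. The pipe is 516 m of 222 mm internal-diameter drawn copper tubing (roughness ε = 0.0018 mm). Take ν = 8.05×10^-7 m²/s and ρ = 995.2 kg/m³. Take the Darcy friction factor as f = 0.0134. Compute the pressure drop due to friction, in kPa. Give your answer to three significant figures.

Δp ≈ 42.5 kPa

V = 4Q/(πD²) = 4·0.0641/(π·0.222²) = 1.656 m/s
h_f = f(L/D)V²/(2g) = 0.01340·(516/0.222)·1.656²/(2·9.81) = 4.353 m
Δp = ρg·h_f = 995.2·9.81·4.353 = 42.50 kPa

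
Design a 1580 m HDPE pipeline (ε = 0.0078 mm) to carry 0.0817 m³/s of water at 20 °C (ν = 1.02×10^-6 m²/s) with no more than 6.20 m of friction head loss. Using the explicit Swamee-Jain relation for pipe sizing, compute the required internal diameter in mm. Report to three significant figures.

D ≈ 293 mm

Swamee-Jain (Type III): D = 0.66·[ε^1.25·(LQ²/(gh_f))^4.75 + ν·Q^9.4·(L/(gh_f))^5.2]^0.04
LQ²/(gh_f) = 0.1734; L/(gh_f) = 25.98
Term 1 = ε^1.25·(…)^4.75 = 1.00×10^-10; Term 2 = ν·Q^9.4·(…)^5.2 = 1.38×10^-9
D = 0.66·(1.00×10^-10 + 1.38×10^-9)^0.04 = 0.2926 m = 293 mm
Check: V = 1.21 m/s, Re = 3.48×10^5, f = 0.01431, h_f = 5.81 m ≈ 6.20 m ✓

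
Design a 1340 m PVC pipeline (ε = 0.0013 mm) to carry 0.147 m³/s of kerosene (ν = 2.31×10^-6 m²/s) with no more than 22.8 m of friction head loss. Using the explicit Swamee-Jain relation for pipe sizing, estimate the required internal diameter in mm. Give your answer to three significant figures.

Swamee-Jain (Type III): D = 0.66·[ε^1.25·(LQ²/(gh_f))^4.75 + ν·Q^9.4·(L/(gh_f))^5.2]^0.04
LQ²/(gh_f) = 0.1295; L/(gh_f) = 5.991
Term 1 = ε^1.25·(…)^4.75 = 2.66×10^-12; Term 2 = ν·Q^9.4·(…)^5.2 = 3.80×10^-10
D = 0.66·(2.66×10^-12 + 3.80×10^-10)^0.04 = 0.2772 m = 277 mm
Check: V = 2.44 m/s, Re = 2.92×10^5, f = 0.01450, h_f = 21.2 m ≈ 22.8 m ✓

D ≈ 277 mm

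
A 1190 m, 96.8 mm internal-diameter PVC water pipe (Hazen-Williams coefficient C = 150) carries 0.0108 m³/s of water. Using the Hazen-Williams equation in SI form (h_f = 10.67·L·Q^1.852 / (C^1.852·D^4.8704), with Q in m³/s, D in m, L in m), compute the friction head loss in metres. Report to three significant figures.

h_f = 10.67·1190·0.0108^1.852 / (150^1.852·0.0968^4.8704) = 23.48 m

h_f ≈ 23.5 m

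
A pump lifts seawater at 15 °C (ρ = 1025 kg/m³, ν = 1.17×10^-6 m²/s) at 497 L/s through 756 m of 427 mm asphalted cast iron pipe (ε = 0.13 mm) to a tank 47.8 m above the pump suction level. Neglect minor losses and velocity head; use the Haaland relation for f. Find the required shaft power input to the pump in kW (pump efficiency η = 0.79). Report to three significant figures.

P_shaft ≈ 409 kW

V = 4Q/(πD²) = 3.471 m/s; Re = 1.27×10^6; ε/D = 3.04×10^-4; f = 0.01552
h_f = f(L/D)V²/2g = 16.87 m
Total head H = z + h_f = 47.8 + 16.87 = 64.67 m
P_hyd = ρgQH = 1025·9.81·0.497·64.67 = 323.2 kW
P_shaft = P_hyd/η = 323.2/0.79 = 409.1 kW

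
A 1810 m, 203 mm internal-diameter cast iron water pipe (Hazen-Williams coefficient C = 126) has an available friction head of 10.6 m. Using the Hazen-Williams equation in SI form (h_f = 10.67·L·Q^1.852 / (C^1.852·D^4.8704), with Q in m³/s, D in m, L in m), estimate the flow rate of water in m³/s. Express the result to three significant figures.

Q ≈ 0.0330 m³/s

Rearranging: Q = [h_f·C^1.852·D^4.8704 / (10.67·L)]^(1/1.852)
Q = [10.6·126^1.852·0.203^4.8704 / (10.67·1810)]^0.540 = 0.03301 m³/s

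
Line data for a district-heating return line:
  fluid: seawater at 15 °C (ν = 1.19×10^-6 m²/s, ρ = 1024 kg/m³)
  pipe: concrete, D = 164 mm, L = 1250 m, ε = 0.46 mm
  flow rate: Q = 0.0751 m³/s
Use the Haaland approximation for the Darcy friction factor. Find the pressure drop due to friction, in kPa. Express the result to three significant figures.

V = 4Q/(πD²) = 4·0.0751/(π·0.164²) = 3.555 m/s
Re = VD/ν = 3.555·0.164/1.19×10^-6 = 4.90×10^5 → turbulent
ε/D = 0.46/164 = 0.00280
Haaland: f = 0.02599
h_f = f(L/D)V²/(2g) = 0.02599·(1250/0.164)·3.555²/(2·9.81) = 127.6 m
Δp = ρg·h_f = 1024·9.81·127.6 = 1282 kPa

Δp ≈ 1280 kPa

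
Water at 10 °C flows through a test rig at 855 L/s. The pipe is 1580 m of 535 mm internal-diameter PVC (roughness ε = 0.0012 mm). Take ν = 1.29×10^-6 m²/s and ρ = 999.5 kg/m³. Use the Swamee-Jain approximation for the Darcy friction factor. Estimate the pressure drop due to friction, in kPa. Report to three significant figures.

V = 4Q/(πD²) = 4·0.855/(π·0.535²) = 3.803 m/s
Re = VD/ν = 3.803·0.535/1.29×10^-6 = 1.58×10^6 → turbulent
ε/D = 0.0012/535 = 2.24×10^-6
Swamee-Jain: f = 0.01084
h_f = f(L/D)V²/(2g) = 0.01084·(1580/0.535)·3.803²/(2·9.81) = 23.60 m
Δp = ρg·h_f = 999.5·9.81·23.60 = 231.4 kPa

Δp ≈ 231 kPa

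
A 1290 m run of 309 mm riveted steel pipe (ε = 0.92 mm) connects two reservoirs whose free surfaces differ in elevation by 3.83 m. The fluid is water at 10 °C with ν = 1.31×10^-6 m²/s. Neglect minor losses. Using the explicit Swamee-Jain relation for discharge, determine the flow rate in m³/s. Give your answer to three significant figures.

Swamee-Jain (Type II): Q = -0.965·√(gD⁵h_f/L)·ln[ε/(3.7D) + √(3.17ν²L/(gD³h_f))]
√(gD⁵h_f/L) = √(9.81·0.309⁵·3.83/1290) = 0.009058
ε/(3.7D) = 8.05×10^-4; √(3.17ν²L/(gD³h_f)) = 7.96×10^-5
Q = -0.965·0.009058·ln(8.843×10^-4) = 0.06146 m³/s
Check: V = 0.820 m/s, Re = 1.93×10^5, f = 0.02699, h_f = 3.86 m ≈ 3.83 m ✓

Q ≈ 0.0615 m³/s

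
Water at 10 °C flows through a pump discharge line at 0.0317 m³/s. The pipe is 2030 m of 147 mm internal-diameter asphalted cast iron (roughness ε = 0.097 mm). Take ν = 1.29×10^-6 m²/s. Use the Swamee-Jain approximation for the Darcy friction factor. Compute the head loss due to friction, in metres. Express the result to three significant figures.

V = 4Q/(πD²) = 4·0.0317/(π·0.147²) = 1.868 m/s
Re = VD/ν = 1.868·0.147/1.29×10^-6 = 2.13×10^5 → turbulent
ε/D = 0.097/147 = 6.60×10^-4
Swamee-Jain: f = 0.01964
h_f = f(L/D)V²/(2g) = 0.01964·(2030/0.147)·1.868²/(2·9.81) = 48.22 m

h_f ≈ 48.2 m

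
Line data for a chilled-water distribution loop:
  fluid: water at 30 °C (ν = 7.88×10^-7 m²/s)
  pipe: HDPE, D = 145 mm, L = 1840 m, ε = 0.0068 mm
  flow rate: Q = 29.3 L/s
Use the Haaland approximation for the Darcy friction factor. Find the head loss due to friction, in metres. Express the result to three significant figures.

h_f ≈ 29.6 m

V = 4Q/(πD²) = 4·0.0293/(π·0.145²) = 1.774 m/s
Re = VD/ν = 1.774·0.145/7.88×10^-7 = 3.27×10^5 → turbulent
ε/D = 0.0068/145 = 4.69×10^-5
Haaland: f = 0.01455
h_f = f(L/D)V²/(2g) = 0.01455·(1840/0.145)·1.774²/(2·9.81) = 29.63 m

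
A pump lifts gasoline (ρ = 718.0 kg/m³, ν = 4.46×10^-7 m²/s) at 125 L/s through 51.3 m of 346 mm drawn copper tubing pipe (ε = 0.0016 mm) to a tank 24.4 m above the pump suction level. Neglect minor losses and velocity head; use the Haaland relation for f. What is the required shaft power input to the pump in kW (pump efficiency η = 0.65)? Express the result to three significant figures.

V = 4Q/(πD²) = 1.329 m/s; Re = 1.03×10^6; ε/D = 4.62×10^-6; f = 0.01161
h_f = f(L/D)V²/2g = 0.1550 m
Total head H = z + h_f = 24.4 + 0.1550 = 24.56 m
P_hyd = ρgQH = 718.0·9.81·0.125·24.56 = 21.62 kW
P_shaft = P_hyd/η = 21.62/0.65 = 33.26 kW

P_shaft ≈ 33.3 kW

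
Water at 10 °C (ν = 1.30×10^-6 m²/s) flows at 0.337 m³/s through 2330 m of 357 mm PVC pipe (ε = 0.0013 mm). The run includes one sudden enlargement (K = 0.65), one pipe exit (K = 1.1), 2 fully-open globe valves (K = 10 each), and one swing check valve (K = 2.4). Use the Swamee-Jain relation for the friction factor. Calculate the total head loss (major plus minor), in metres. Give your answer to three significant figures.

H_L ≈ 58.6 m

V = 4Q/(πD²) = 3.367 m/s; V²/2g = 0.5777 m
Re = 9.25×10^5, ε/D = 3.64×10^-6 → f = 0.01185 (Swamee-Jain)
Major: h_f = f(L/D)·V²/2g = 0.01185·6527·0.5777 = 44.68 m
Minor: ΣK = 24.1; h_m = ΣK·V²/2g = 13.95 m
Total H_L = 44.68 + 13.95 = 58.63 m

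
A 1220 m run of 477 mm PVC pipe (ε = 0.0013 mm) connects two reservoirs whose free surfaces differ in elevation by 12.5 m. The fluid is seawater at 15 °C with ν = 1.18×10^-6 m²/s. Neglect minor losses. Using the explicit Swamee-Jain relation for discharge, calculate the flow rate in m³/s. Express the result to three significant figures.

Q ≈ 0.518 m³/s

Swamee-Jain (Type II): Q = -0.965·√(gD⁵h_f/L)·ln[ε/(3.7D) + √(3.17ν²L/(gD³h_f))]
√(gD⁵h_f/L) = √(9.81·0.477⁵·12.5/1220) = 0.04982
ε/(3.7D) = 7.37×10^-7; √(3.17ν²L/(gD³h_f)) = 2.01×10^-5
Q = -0.965·0.04982·ln(2.085×10^-5) = 0.5182 m³/s
Check: V = 2.90 m/s, Re = 1.17×10^6, f = 0.01138, h_f = 12.5 m ≈ 12.5 m ✓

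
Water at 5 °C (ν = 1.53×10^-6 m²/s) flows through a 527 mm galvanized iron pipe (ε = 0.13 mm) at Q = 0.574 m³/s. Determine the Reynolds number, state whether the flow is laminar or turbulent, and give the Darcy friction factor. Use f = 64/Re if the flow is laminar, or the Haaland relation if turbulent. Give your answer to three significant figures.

V = 4Q/(πD²) = 2.631 m/s
Re = VD/ν = 2.631·0.527/1.53×10^-6 = 9.06×10^5
Re > 4000 → turbulent; ε/D = 2.47×10^-4
Haaland: f = 0.01516

Re ≈ 9.06×10^5; turbulent; f ≈ 0.0152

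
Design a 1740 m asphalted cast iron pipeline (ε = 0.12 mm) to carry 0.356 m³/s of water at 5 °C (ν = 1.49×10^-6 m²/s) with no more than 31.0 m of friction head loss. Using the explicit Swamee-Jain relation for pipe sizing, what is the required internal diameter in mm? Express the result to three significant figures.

Swamee-Jain (Type III): D = 0.66·[ε^1.25·(LQ²/(gh_f))^4.75 + ν·Q^9.4·(L/(gh_f))^5.2]^0.04
LQ²/(gh_f) = 0.7251; L/(gh_f) = 5.722
Term 1 = ε^1.25·(…)^4.75 = 2.73×10^-6; Term 2 = ν·Q^9.4·(…)^5.2 = 7.87×10^-7
D = 0.66·(2.73×10^-6 + 7.87×10^-7)^0.04 = 0.3994 m = 399 mm
Check: V = 2.84 m/s, Re = 7.62×10^5, f = 0.01597, h_f = 28.6 m ≈ 31.0 m ✓

D ≈ 399 mm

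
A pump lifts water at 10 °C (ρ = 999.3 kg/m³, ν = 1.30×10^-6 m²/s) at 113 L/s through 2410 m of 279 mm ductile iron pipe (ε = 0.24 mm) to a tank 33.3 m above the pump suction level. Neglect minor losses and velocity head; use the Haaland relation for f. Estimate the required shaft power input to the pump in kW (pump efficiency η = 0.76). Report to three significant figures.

V = 4Q/(πD²) = 1.848 m/s; Re = 3.97×10^5; ε/D = 8.60×10^-4; f = 0.01970
h_f = f(L/D)V²/2g = 29.62 m
Total head H = z + h_f = 33.3 + 29.62 = 62.92 m
P_hyd = ρgQH = 999.3·9.81·0.113·62.92 = 69.71 kW
P_shaft = P_hyd/η = 69.71/0.76 = 91.72 kW

P_shaft ≈ 91.7 kW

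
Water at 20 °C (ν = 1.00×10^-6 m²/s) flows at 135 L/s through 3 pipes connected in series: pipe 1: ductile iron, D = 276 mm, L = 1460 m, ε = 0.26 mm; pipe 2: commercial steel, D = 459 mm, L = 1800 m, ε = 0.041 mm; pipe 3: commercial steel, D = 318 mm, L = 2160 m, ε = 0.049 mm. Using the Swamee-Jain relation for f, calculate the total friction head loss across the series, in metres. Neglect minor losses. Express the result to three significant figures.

H ≈ 44.3 m

Pipe 1: V = 2.256 m/s, Re = 6.23×10^5, ε/D = 9.42×10^-4, f = 0.01997, h_1 = f(L/D)V²/2g = 27.41 m
Pipe 2: V = 0.8159 m/s, Re = 3.74×10^5, ε/D = 8.93×10^-5, f = 0.01487, h_2 = f(L/D)V²/2g = 1.979 m
Pipe 3: V = 1.700 m/s, Re = 5.41×10^5, ε/D = 1.54×10^-4, f = 0.01495, h_3 = f(L/D)V²/2g = 14.95 m
Series → Q common, losses add: H = Σh = 44.35 m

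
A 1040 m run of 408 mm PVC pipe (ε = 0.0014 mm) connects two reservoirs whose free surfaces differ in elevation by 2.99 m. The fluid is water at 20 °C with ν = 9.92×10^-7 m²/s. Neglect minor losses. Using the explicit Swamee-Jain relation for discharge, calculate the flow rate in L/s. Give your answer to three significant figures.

Q ≈ 174 L/s

Swamee-Jain (Type II): Q = -0.965·√(gD⁵h_f/L)·ln[ε/(3.7D) + √(3.17ν²L/(gD³h_f))]
√(gD⁵h_f/L) = √(9.81·0.408⁵·2.99/1040) = 0.01786
ε/(3.7D) = 9.27×10^-7; √(3.17ν²L/(gD³h_f)) = 4.04×10^-5
Q = -0.965·0.01786·ln(4.128×10^-5) = 0.1740 m³/s
Check: V = 1.33 m/s, Re = 5.47×10^5, f = 0.01294, h_f = 2.98 m ≈ 2.99 m ✓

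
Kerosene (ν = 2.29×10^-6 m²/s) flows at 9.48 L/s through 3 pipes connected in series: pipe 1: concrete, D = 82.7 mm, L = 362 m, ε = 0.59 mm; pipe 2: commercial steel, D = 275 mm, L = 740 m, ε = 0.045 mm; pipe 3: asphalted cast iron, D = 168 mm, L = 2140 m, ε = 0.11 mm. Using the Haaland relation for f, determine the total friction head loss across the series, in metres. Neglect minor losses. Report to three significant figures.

Pipe 1: V = 1.765 m/s, Re = 6.37×10^4, ε/D = 0.00713, f = 0.03505, h_1 = f(L/D)V²/2g = 24.36 m
Pipe 2: V = 0.1596 m/s, Re = 1.92×10^4, ε/D = 1.64×10^-4, f = 0.02629, h_2 = f(L/D)V²/2g = 0.09185 m
Pipe 3: V = 0.4277 m/s, Re = 3.14×10^4, ε/D = 6.55×10^-4, f = 0.02463, h_3 = f(L/D)V²/2g = 2.924 m
Series → Q common, losses add: H = Σh = 27.37 m

H ≈ 27.4 m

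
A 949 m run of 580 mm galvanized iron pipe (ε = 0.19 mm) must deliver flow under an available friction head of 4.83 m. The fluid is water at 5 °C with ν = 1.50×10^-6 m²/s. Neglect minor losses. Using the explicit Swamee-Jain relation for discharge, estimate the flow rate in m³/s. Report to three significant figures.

Q ≈ 0.501 m³/s

Swamee-Jain (Type II): Q = -0.965·√(gD⁵h_f/L)·ln[ε/(3.7D) + √(3.17ν²L/(gD³h_f))]
√(gD⁵h_f/L) = √(9.81·0.580⁵·4.83/949) = 0.05725
ε/(3.7D) = 8.85×10^-5; √(3.17ν²L/(gD³h_f)) = 2.71×10^-5
Q = -0.965·0.05725·ln(1.156×10^-4) = 0.5008 m³/s
Check: V = 1.90 m/s, Re = 7.33×10^5, f = 0.01623, h_f = 4.86 m ≈ 4.83 m ✓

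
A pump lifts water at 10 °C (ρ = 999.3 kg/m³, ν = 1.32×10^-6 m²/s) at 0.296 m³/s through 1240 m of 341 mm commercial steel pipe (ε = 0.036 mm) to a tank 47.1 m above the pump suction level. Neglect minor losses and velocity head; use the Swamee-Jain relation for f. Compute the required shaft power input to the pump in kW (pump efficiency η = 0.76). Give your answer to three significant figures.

P_shaft ≈ 282 kW

V = 4Q/(πD²) = 3.241 m/s; Re = 8.37×10^5; ε/D = 1.06×10^-4; f = 0.01380
h_f = f(L/D)V²/2g = 26.86 m
Total head H = z + h_f = 47.1 + 26.86 = 73.96 m
P_hyd = ρgQH = 999.3·9.81·0.296·73.96 = 214.6 kW
P_shaft = P_hyd/η = 214.6/0.76 = 282.4 kW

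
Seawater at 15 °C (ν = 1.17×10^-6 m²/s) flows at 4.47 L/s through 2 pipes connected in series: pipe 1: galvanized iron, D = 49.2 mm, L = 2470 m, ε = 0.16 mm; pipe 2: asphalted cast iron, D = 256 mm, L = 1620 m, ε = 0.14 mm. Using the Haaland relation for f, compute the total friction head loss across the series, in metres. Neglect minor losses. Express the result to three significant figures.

Pipe 1: V = 2.351 m/s, Re = 9.89×10^4, ε/D = 0.00325, f = 0.02795, h_1 = f(L/D)V²/2g = 395.3 m
Pipe 2: V = 0.08684 m/s, Re = 1.90×10^4, ε/D = 5.47×10^-4, f = 0.02705, h_2 = f(L/D)V²/2g = 0.06581 m
Series → Q common, losses add: H = Σh = 395.4 m

H ≈ 395 m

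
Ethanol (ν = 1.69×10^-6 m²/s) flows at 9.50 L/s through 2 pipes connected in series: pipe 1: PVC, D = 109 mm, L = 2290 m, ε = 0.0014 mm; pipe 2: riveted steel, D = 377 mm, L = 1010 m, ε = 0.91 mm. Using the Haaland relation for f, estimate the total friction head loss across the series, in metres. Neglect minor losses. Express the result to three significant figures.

H ≈ 21.7 m

Pipe 1: V = 1.018 m/s, Re = 6.57×10^4, ε/D = 1.28×10^-5, f = 0.01953, h_1 = f(L/D)V²/2g = 21.68 m
Pipe 2: V = 0.08510 m/s, Re = 1.90×10^4, ε/D = 0.00241, f = 0.03044, h_2 = f(L/D)V²/2g = 0.03011 m
Series → Q common, losses add: H = Σh = 21.71 m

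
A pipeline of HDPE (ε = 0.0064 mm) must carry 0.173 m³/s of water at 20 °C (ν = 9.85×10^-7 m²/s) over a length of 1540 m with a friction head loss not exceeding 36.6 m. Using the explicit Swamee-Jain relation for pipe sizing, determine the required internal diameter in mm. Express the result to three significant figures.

D ≈ 267 mm

Swamee-Jain (Type III): D = 0.66·[ε^1.25·(LQ²/(gh_f))^4.75 + ν·Q^9.4·(L/(gh_f))^5.2]^0.04
LQ²/(gh_f) = 0.1284; L/(gh_f) = 4.289
Term 1 = ε^1.25·(…)^4.75 = 1.87×10^-11; Term 2 = ν·Q^9.4·(…)^5.2 = 1.32×10^-10
D = 0.66·(1.87×10^-11 + 1.32×10^-10)^0.04 = 0.2671 m = 267 mm
Check: V = 3.09 m/s, Re = 8.37×10^5, f = 0.01247, h_f = 34.9 m ≈ 36.6 m ✓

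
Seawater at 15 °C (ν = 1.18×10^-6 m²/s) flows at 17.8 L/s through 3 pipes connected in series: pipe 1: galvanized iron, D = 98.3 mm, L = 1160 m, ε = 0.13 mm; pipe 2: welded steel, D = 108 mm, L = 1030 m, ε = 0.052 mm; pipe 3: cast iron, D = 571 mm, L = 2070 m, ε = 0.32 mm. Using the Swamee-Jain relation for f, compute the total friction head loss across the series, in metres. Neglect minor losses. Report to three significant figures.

H ≈ 109 m

Pipe 1: V = 2.345 m/s, Re = 1.95×10^5, ε/D = 0.00132, f = 0.02241, h_1 = f(L/D)V²/2g = 74.13 m
Pipe 2: V = 1.943 m/s, Re = 1.78×10^5, ε/D = 4.81×10^-4, f = 0.01905, h_2 = f(L/D)V²/2g = 34.95 m
Pipe 3: V = 0.06951 m/s, Re = 3.36×10^4, ε/D = 5.60×10^-4, f = 0.02446, h_3 = f(L/D)V²/2g = 0.02184 m
Series → Q common, losses add: H = Σh = 109.1 m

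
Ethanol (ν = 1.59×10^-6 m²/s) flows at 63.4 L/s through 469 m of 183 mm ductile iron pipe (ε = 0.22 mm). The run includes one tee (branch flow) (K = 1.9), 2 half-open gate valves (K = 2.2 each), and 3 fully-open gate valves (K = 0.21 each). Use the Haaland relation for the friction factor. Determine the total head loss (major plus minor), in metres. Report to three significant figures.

H_L ≈ 18.3 m

V = 4Q/(πD²) = 2.410 m/s; V²/2g = 0.2961 m
Re = 2.77×10^5, ε/D = 0.00120 → f = 0.02139 (Haaland)
Major: h_f = f(L/D)·V²/2g = 0.02139·2563·0.2961 = 16.24 m
Minor: ΣK = 6.93; h_m = ΣK·V²/2g = 2.052 m
Total H_L = 16.24 + 2.052 = 18.29 m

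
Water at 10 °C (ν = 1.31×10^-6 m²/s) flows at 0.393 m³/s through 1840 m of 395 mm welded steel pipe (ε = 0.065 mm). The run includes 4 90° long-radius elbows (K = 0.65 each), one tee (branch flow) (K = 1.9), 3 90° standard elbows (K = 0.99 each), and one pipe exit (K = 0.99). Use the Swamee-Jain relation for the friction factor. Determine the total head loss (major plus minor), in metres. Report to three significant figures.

H_L ≈ 39.6 m

V = 4Q/(πD²) = 3.207 m/s; V²/2g = 0.5242 m
Re = 9.67×10^5, ε/D = 1.65×10^-4 → f = 0.01440 (Swamee-Jain)
Major: h_f = f(L/D)·V²/2g = 0.01440·4658·0.5242 = 35.15 m
Minor: ΣK = 8.46; h_m = ΣK·V²/2g = 4.435 m
Total H_L = 35.15 + 4.435 = 39.59 m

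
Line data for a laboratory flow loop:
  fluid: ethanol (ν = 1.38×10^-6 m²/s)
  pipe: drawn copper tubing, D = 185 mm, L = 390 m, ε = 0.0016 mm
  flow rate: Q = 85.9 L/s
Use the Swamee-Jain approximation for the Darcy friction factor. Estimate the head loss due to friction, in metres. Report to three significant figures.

V = 4Q/(πD²) = 4·0.0859/(π·0.185²) = 3.196 m/s
Re = VD/ν = 3.196·0.185/1.38×10^-6 = 4.28×10^5 → turbulent
ε/D = 0.0016/185 = 8.65×10^-6
Swamee-Jain: f = 0.01359
h_f = f(L/D)V²/(2g) = 0.01359·(390/0.185)·3.196²/(2·9.81) = 14.91 m

h_f ≈ 14.9 m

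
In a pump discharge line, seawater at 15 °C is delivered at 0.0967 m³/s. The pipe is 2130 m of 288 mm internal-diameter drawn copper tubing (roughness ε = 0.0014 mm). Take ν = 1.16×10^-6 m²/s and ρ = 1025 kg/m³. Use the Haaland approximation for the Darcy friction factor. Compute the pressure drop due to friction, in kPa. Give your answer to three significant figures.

Δp ≈ 116 kPa

V = 4Q/(πD²) = 4·0.0967/(π·0.288²) = 1.484 m/s
Re = VD/ν = 1.484·0.288/1.16×10^-6 = 3.69×10^5 → turbulent
ε/D = 0.0014/288 = 4.86×10^-6
Haaland: f = 0.01385
h_f = f(L/D)V²/(2g) = 0.01385·(2130/0.288)·1.484²/(2·9.81) = 11.50 m
Δp = ρg·h_f = 1025·9.81·11.50 = 115.7 kPa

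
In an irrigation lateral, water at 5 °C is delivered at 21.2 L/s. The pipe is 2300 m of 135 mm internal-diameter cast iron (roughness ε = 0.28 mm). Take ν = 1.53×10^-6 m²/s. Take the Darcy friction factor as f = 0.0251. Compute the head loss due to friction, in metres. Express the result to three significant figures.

h_f ≈ 47.8 m

V = 4Q/(πD²) = 4·0.0212/(π·0.135²) = 1.481 m/s
h_f = f(L/D)V²/(2g) = 0.02510·(2300/0.135)·1.481²/(2·9.81) = 47.81 m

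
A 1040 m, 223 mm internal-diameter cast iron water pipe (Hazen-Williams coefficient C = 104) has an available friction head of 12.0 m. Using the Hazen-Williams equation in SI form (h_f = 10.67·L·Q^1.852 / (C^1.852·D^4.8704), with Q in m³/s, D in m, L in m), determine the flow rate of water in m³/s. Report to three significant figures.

Q ≈ 0.0503 m³/s

Rearranging: Q = [h_f·C^1.852·D^4.8704 / (10.67·L)]^(1/1.852)
Q = [12.0·104^1.852·0.223^4.8704 / (10.67·1040)]^0.540 = 0.05031 m³/s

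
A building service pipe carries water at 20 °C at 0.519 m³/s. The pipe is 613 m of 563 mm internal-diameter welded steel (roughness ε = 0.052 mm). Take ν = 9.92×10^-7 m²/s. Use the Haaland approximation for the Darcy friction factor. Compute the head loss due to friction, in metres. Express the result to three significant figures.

h_f ≈ 3.14 m

V = 4Q/(πD²) = 4·0.519/(π·0.563²) = 2.085 m/s
Re = VD/ν = 2.085·0.563/9.92×10^-7 = 1.18×10^6 → turbulent
ε/D = 0.052/563 = 9.24×10^-5
Haaland: f = 0.01303
h_f = f(L/D)V²/(2g) = 0.01303·(613/0.563)·2.085²/(2·9.81) = 3.144 m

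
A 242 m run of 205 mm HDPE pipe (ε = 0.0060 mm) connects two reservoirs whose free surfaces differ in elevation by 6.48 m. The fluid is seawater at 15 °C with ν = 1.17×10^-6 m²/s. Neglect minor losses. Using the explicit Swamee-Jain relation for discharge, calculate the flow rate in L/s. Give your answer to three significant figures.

Swamee-Jain (Type II): Q = -0.965·√(gD⁵h_f/L)·ln[ε/(3.7D) + √(3.17ν²L/(gD³h_f))]
√(gD⁵h_f/L) = √(9.81·0.205⁵·6.48/242) = 0.009752
ε/(3.7D) = 7.91×10^-6; √(3.17ν²L/(gD³h_f)) = 4.38×10^-5
Q = -0.965·0.009752·ln(5.170×10^-5) = 0.09289 m³/s
Check: V = 2.81 m/s, Re = 4.93×10^5, f = 0.01357, h_f = 6.47 m ≈ 6.48 m ✓

Q ≈ 92.9 L/s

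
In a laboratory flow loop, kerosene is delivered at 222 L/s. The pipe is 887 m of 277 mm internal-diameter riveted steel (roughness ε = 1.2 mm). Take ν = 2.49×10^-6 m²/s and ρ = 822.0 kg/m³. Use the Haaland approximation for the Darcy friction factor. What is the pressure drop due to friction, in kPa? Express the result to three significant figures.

Δp ≈ 525 kPa

V = 4Q/(πD²) = 4·0.222/(π·0.277²) = 3.684 m/s
Re = VD/ν = 3.684·0.277/2.49×10^-6 = 4.10×10^5 → turbulent
ε/D = 1.2/277 = 0.00433
Haaland: f = 0.02938
h_f = f(L/D)V²/(2g) = 0.02938·(887/0.277)·3.684²/(2·9.81) = 65.08 m
Δp = ρg·h_f = 822.0·9.81·65.08 = 524.8 kPa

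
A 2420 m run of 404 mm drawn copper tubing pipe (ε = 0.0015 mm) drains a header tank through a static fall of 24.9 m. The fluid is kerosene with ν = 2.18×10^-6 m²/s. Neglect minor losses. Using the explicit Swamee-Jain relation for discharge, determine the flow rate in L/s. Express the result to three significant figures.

Swamee-Jain (Type II): Q = -0.965·√(gD⁵h_f/L)·ln[ε/(3.7D) + √(3.17ν²L/(gD³h_f))]
√(gD⁵h_f/L) = √(9.81·0.404⁵·24.9/2420) = 0.03296
ε/(3.7D) = 1.00×10^-6; √(3.17ν²L/(gD³h_f)) = 4.76×10^-5
Q = -0.965·0.03296·ln(4.858×10^-5) = 0.3159 m³/s
Check: V = 2.46 m/s, Re = 4.57×10^5, f = 0.01336, h_f = 24.8 m ≈ 24.9 m ✓

Q ≈ 316 L/s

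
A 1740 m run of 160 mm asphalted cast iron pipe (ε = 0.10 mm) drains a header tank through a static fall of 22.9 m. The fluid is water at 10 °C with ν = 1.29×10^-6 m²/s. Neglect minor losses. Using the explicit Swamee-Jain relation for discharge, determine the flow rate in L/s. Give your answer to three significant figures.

Q ≈ 29.2 L/s

Swamee-Jain (Type II): Q = -0.965·√(gD⁵h_f/L)·ln[ε/(3.7D) + √(3.17ν²L/(gD³h_f))]
√(gD⁵h_f/L) = √(9.81·0.160⁵·22.9/1740) = 0.003679
ε/(3.7D) = 1.69×10^-4; √(3.17ν²L/(gD³h_f)) = 9.99×10^-5
Q = -0.965·0.003679·ln(2.688×10^-4) = 0.02919 m³/s
Check: V = 1.45 m/s, Re = 1.80×10^5, f = 0.01973, h_f = 23.1 m ≈ 22.9 m ✓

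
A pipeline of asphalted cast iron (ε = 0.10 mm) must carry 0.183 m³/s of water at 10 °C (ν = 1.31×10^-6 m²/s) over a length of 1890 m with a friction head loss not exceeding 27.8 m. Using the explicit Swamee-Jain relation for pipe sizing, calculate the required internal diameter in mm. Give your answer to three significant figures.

D ≈ 320 mm

Swamee-Jain (Type III): D = 0.66·[ε^1.25·(LQ²/(gh_f))^4.75 + ν·Q^9.4·(L/(gh_f))^5.2]^0.04
LQ²/(gh_f) = 0.2321; L/(gh_f) = 6.930
Term 1 = ε^1.25·(…)^4.75 = 9.70×10^-9; Term 2 = ν·Q^9.4·(…)^5.2 = 3.60×10^-9
D = 0.66·(9.70×10^-9 + 3.60×10^-9)^0.04 = 0.3195 m = 320 mm
Check: V = 2.28 m/s, Re = 5.57×10^5, f = 0.01636, h_f = 25.7 m ≈ 27.8 m ✓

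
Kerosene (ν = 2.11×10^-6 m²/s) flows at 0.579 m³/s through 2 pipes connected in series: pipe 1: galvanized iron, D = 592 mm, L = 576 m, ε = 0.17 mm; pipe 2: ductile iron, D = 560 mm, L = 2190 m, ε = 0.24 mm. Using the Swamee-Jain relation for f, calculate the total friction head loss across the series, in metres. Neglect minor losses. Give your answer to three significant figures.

H ≈ 22.4 m

Pipe 1: V = 2.104 m/s, Re = 5.90×10^5, ε/D = 2.87×10^-4, f = 0.01609, h_1 = f(L/D)V²/2g = 3.531 m
Pipe 2: V = 2.351 m/s, Re = 6.24×10^5, ε/D = 4.29×10^-4, f = 0.01712, h_2 = f(L/D)V²/2g = 18.85 m
Series → Q common, losses add: H = Σh = 22.38 m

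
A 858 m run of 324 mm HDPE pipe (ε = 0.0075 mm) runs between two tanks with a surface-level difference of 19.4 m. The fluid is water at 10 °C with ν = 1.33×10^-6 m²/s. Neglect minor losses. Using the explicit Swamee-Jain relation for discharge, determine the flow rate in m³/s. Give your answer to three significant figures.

Q ≈ 0.280 m³/s

Swamee-Jain (Type II): Q = -0.965·√(gD⁵h_f/L)·ln[ε/(3.7D) + √(3.17ν²L/(gD³h_f))]
√(gD⁵h_f/L) = √(9.81·0.324⁵·19.4/858) = 0.02814
ε/(3.7D) = 6.26×10^-6; √(3.17ν²L/(gD³h_f)) = 2.73×10^-5
Q = -0.965·0.02814·ln(3.352×10^-5) = 0.2798 m³/s
Check: V = 3.39 m/s, Re = 8.27×10^5, f = 0.01248, h_f = 19.4 m ≈ 19.4 m ✓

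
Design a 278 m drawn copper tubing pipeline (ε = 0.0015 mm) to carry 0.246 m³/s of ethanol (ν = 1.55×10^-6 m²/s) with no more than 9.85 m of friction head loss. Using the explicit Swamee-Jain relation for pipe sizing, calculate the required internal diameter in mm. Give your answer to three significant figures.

Swamee-Jain (Type III): D = 0.66·[ε^1.25·(LQ²/(gh_f))^4.75 + ν·Q^9.4·(L/(gh_f))^5.2]^0.04
LQ²/(gh_f) = 0.1741; L/(gh_f) = 2.877
Term 1 = ε^1.25·(…)^4.75 = 1.30×10^-11; Term 2 = ν·Q^9.4·(…)^5.2 = 7.11×10^-10
D = 0.66·(1.30×10^-11 + 7.11×10^-10)^0.04 = 0.2844 m = 284 mm
Check: V = 3.87 m/s, Re = 7.11×10^5, f = 0.01241, h_f = 9.27 m ≈ 9.85 m ✓

D ≈ 284 mm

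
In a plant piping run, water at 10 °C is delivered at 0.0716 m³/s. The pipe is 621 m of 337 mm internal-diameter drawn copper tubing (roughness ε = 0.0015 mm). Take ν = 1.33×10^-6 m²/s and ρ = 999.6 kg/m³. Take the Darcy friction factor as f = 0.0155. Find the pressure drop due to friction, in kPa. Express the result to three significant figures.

Δp ≈ 9.20 kPa

V = 4Q/(πD²) = 4·0.0716/(π·0.337²) = 0.8027 m/s
h_f = f(L/D)V²/(2g) = 0.01550·(621/0.337)·0.8027²/(2·9.81) = 0.9380 m
Δp = ρg·h_f = 999.6·9.81·0.9380 = 9.198 kPa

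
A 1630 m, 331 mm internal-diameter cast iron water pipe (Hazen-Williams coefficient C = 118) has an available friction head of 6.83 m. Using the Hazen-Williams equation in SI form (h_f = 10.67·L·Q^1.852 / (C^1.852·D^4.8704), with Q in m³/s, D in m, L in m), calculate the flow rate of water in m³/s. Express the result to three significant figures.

Q ≈ 0.0933 m³/s

Rearranging: Q = [h_f·C^1.852·D^4.8704 / (10.67·L)]^(1/1.852)
Q = [6.83·118^1.852·0.331^4.8704 / (10.67·1630)]^0.540 = 0.09334 m³/s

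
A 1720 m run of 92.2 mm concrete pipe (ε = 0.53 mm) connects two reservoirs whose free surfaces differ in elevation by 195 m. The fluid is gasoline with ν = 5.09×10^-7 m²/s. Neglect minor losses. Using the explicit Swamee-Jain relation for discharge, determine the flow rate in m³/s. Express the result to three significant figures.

Swamee-Jain (Type II): Q = -0.965·√(gD⁵h_f/L)·ln[ε/(3.7D) + √(3.17ν²L/(gD³h_f))]
√(gD⁵h_f/L) = √(9.81·0.0922⁵·195/1720) = 0.002722
ε/(3.7D) = 0.00155; √(3.17ν²L/(gD³h_f)) = 3.07×10^-5
Q = -0.965·0.002722·ln(0.001584) = 0.01694 m³/s
Check: V = 2.54 m/s, Re = 4.60×10^5, f = 0.03198, h_f = 196 m ≈ 195 m ✓

Q ≈ 0.0169 m³/s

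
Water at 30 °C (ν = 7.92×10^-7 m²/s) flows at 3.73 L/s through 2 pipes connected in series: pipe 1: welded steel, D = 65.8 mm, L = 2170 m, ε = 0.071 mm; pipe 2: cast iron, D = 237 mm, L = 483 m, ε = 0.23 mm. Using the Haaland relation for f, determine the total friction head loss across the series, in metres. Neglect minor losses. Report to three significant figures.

Pipe 1: V = 1.097 m/s, Re = 9.11×10^4, ε/D = 0.00108, f = 0.02242, h_1 = f(L/D)V²/2g = 45.34 m
Pipe 2: V = 0.08455 m/s, Re = 2.53×10^4, ε/D = 9.70×10^-4, f = 0.02636, h_2 = f(L/D)V²/2g = 0.01957 m
Series → Q common, losses add: H = Σh = 45.36 m

H ≈ 45.4 m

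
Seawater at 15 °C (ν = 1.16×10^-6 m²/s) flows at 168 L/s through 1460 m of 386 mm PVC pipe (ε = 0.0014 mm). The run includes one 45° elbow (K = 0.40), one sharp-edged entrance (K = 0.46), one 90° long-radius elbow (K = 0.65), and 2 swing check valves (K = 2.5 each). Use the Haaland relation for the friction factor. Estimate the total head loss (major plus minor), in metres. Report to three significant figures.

V = 4Q/(πD²) = 1.436 m/s; V²/2g = 0.1050 m
Re = 4.78×10^5, ε/D = 3.63×10^-6 → f = 0.01321 (Haaland)
Major: h_f = f(L/D)·V²/2g = 0.01321·3782·0.1050 = 5.248 m
Minor: ΣK = 6.51; h_m = ΣK·V²/2g = 0.6839 m
Total H_L = 5.248 + 0.6839 = 5.932 m

H_L ≈ 5.93 m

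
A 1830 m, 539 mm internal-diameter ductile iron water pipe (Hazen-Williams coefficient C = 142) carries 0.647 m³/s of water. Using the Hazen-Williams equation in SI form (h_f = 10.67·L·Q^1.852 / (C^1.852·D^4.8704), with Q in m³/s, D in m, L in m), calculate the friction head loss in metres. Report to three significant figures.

h_f = 10.67·1830·0.647^1.852 / (142^1.852·0.539^4.8704) = 18.27 m

h_f ≈ 18.3 m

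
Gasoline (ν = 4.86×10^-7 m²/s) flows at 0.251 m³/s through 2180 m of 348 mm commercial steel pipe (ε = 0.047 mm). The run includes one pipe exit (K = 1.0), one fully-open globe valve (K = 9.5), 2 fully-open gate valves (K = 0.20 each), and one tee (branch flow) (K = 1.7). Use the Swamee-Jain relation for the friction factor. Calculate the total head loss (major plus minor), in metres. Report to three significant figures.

V = 4Q/(πD²) = 2.639 m/s; V²/2g = 0.3549 m
Re = 1.89×10^6, ε/D = 1.35×10^-4 → f = 0.01348 (Swamee-Jain)
Major: h_f = f(L/D)·V²/2g = 0.01348·6264·0.3549 = 29.97 m
Minor: ΣK = 12.6; h_m = ΣK·V²/2g = 4.472 m
Total H_L = 29.97 + 4.472 = 34.45 m

H_L ≈ 34.4 m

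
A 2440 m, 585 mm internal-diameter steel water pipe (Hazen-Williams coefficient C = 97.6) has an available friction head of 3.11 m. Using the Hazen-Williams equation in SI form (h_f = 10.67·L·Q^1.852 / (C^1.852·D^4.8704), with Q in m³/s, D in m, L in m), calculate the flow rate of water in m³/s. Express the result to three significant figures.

Rearranging: Q = [h_f·C^1.852·D^4.8704 / (10.67·L)]^(1/1.852)
Q = [3.11·97.6^1.852·0.585^4.8704 / (10.67·2440)]^0.540 = 0.1815 m³/s

Q ≈ 0.182 m³/s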